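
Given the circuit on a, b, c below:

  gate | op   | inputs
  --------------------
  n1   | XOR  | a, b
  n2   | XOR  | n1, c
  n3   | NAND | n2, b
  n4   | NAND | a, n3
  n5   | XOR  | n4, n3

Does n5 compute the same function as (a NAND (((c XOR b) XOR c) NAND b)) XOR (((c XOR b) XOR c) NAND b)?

n1 = a XOR b
n2 = n1 XOR c = (a XOR b) XOR c
n3 = n2 NAND b = ((a XOR b) XOR c) NAND b
n4 = a NAND n3 = a NAND (((a XOR b) XOR c) NAND b)
n5 = n4 XOR n3 = (a NAND (((a XOR b) XOR c) NAND b)) XOR (((a XOR b) XOR c) NAND b)
At a=0, b=1, c=1: circuit gives 0, formula gives 1.

No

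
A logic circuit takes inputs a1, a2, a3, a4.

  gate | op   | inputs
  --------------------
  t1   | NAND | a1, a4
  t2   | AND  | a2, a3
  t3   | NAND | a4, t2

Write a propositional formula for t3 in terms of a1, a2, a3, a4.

a4 NAND (a2 AND a3)

t2 = a2 AND a3
t3 = a4 NAND t2 = a4 NAND (a2 AND a3)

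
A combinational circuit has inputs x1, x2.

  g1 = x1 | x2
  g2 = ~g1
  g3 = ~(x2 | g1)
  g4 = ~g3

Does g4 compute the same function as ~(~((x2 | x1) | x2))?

Yes

g1 = x1 | x2
g3 = ~(x2 | g1) = ~(x2 | (x1 | x2))
g4 = ~g3 = ~(~(x2 | (x1 | x2)))
At x1=0, x2=0: circuit gives 0, formula gives 0.
At x1=0, x2=1: circuit gives 1, formula gives 1.
Agrees on all 4 inputs.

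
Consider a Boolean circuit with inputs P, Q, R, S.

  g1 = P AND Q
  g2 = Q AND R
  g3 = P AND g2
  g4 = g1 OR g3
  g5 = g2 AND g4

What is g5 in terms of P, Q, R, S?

g1 = P AND Q
g2 = Q AND R
g3 = P AND g2 = P AND (Q AND R)
g4 = g1 OR g3 = (P AND Q) OR (P AND (Q AND R))
g5 = g2 AND g4 = (Q AND R) AND ((P AND Q) OR (P AND (Q AND R)))

(Q AND R) AND ((P AND Q) OR (P AND (Q AND R)))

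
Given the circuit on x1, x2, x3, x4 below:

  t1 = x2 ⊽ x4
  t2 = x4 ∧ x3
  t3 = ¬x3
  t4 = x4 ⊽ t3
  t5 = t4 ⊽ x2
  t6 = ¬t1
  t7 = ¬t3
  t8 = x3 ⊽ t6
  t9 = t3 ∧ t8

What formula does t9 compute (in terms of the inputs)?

¬x3 ∧ (x3 ⊽ ¬(x2 ⊽ x4))

t1 = x2 ⊽ x4
t3 = ¬x3
t6 = ¬t1 = ¬(x2 ⊽ x4)
t8 = x3 ⊽ t6 = x3 ⊽ ¬(x2 ⊽ x4)
t9 = t3 ∧ t8 = ¬x3 ∧ (x3 ⊽ ¬(x2 ⊽ x4))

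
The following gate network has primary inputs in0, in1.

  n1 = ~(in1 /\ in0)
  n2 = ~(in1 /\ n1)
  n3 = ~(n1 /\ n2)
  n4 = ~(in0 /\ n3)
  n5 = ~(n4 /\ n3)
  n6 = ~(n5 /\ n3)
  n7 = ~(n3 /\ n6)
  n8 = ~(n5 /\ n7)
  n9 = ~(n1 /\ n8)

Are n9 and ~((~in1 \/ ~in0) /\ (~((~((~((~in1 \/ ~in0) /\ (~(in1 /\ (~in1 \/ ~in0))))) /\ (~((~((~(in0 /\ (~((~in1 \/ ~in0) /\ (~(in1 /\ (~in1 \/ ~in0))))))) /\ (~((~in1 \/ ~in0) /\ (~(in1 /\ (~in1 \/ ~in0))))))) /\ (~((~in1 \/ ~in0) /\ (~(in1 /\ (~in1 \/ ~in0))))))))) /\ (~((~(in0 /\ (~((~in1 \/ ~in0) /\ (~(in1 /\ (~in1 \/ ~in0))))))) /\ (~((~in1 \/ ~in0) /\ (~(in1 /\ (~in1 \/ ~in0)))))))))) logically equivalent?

n1 = ~(in1 /\ in0)
n2 = ~(in1 /\ n1) = ~(in1 /\ (~(in1 /\ in0)))
n3 = ~(n1 /\ n2) = ~((~(in1 /\ in0)) /\ (~(in1 /\ (~(in1 /\ in0)))))
n4 = ~(in0 /\ n3) = ~(in0 /\ (~((~(in1 /\ in0)) /\ (~(in1 /\ (~(in1 /\ in0)))))))
n5 = ~(n4 /\ n3) = ~((~(in0 /\ (~((~(in1 /\ in0)) /\ (~(in1 /\ (~(in1 /\ in0)))))))) /\ (~((~(in1 /\ in0)) /\ (~(in1 /\ (~(in1 /\ in0)))))))
n6 = ~(n5 /\ n3) = ~((~((~(in0 /\ (~((~(in1 /\ in0)) /\ (~(in1 /\ (~(in1 /\ in0)))))))) /\ (~((~(in1 /\ in0)) /\ (~(in1 /\ (~(in1 /\ in0)))))))) /\ (~((~(in1 /\ in0)) /\ (~(in1 /\ (~(in1 /\ in0)))))))
n7 = ~(n3 /\ n6) = ~((~((~(in1 /\ in0)) /\ (~(in1 /\ (~(in1 /\ in0)))))) /\ (~((~((~(in0 /\ (~((~(in1 /\ in0)) /\ (~(in1 /\ (~(in1 /\ in0)))))))) /\ (~((~(in1 /\ in0)) /\ (~(in1 /\ (~(in1 /\ in0)))))))) /\ (~((~(in1 /\ in0)) /\ (~(in1 /\ (~(in1 /\ in0)))))))))
n8 = ~(n5 /\ n7) = ~((~((~(in0 /\ (~((~(in1 /\ in0)) /\ (~(in1 /\ (~(in1 /\ in0)))))))) /\ (~((~(in1 /\ in0)) /\ (~(in1 /\ (~(in1 /\ in0)))))))) /\ (~((~((~(in1 /\ in0)) /\ (~(in1 /\ (~(in1 /\ in0)))))) /\ (~((~((~(in0 /\ (~((~(in1 /\ in0)) /\ (~(in1 /\ (~(in1 /\ in0)))))))) /\ (~((~(in1 /\ in0)) /\ (~(in1 /\ (~(in1 /\ in0)))))))) /\ (~((~(in1 /\ in0)) /\ (~(in1 /\ (~(in1 /\ in0)))))))))))
n9 = ~(n1 /\ n8) = ~((~(in1 /\ in0)) /\ (~((~((~(in0 /\ (~((~(in1 /\ in0)) /\ (~(in1 /\ (~(in1 /\ in0)))))))) /\ (~((~(in1 /\ in0)) /\ (~(in1 /\ (~(in1 /\ in0)))))))) /\ (~((~((~(in1 /\ in0)) /\ (~(in1 /\ (~(in1 /\ in0)))))) /\ (~((~((~(in0 /\ (~((~(in1 /\ in0)) /\ (~(in1 /\ (~(in1 /\ in0)))))))) /\ (~((~(in1 /\ in0)) /\ (~(in1 /\ (~(in1 /\ in0)))))))) /\ (~((~(in1 /\ in0)) /\ (~(in1 /\ (~(in1 /\ in0)))))))))))))
At in0=0, in1=1: circuit gives 0, formula gives 0.
At in0=0, in1=0: circuit gives 1, formula gives 1.
Agrees on all 4 inputs.

Yes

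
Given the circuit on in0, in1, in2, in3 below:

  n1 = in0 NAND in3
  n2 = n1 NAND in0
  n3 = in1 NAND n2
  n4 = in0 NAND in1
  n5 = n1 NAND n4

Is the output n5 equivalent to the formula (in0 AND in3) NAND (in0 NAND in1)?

n1 = in0 NAND in3
n4 = in0 NAND in1
n5 = n1 NAND n4 = (in0 NAND in3) NAND (in0 NAND in1)
At in0=0, in1=0, in2=0, in3=0: circuit gives 0, formula gives 1.

No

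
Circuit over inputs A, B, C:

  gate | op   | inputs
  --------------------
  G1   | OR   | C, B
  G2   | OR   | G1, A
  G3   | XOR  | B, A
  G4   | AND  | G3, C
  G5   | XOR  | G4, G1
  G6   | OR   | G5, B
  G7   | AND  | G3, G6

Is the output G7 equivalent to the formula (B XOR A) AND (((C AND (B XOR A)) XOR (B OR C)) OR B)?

Yes

G1 = C OR B
G3 = B XOR A
G4 = G3 AND C = (B XOR A) AND C
G5 = G4 XOR G1 = ((B XOR A) AND C) XOR (C OR B)
G6 = G5 OR B = (((B XOR A) AND C) XOR (C OR B)) OR B
G7 = G3 AND G6 = (B XOR A) AND ((((B XOR A) AND C) XOR (C OR B)) OR B)
At A=0, B=0, C=0: circuit gives 0, formula gives 0.
At A=0, B=1, C=0: circuit gives 1, formula gives 1.
Agrees on all 8 inputs.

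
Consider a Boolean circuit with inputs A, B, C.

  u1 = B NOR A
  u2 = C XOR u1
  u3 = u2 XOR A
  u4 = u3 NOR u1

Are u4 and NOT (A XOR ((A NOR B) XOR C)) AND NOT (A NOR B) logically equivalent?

Yes

u1 = B NOR A
u2 = C XOR u1 = C XOR (B NOR A)
u3 = u2 XOR A = (C XOR (B NOR A)) XOR A
u4 = u3 NOR u1 = ((C XOR (B NOR A)) XOR A) NOR (B NOR A)
At A=0, B=0, C=0: circuit gives 0, formula gives 0.
At A=0, B=1, C=0: circuit gives 1, formula gives 1.
Agrees on all 8 inputs.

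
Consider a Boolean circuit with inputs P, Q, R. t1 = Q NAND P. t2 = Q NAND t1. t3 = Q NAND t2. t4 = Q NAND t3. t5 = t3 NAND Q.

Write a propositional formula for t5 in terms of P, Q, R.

t1 = Q NAND P
t2 = Q NAND t1 = Q NAND (Q NAND P)
t3 = Q NAND t2 = Q NAND (Q NAND (Q NAND P))
t5 = t3 NAND Q = (Q NAND (Q NAND (Q NAND P))) NAND Q

(Q NAND (Q NAND (Q NAND P))) NAND Q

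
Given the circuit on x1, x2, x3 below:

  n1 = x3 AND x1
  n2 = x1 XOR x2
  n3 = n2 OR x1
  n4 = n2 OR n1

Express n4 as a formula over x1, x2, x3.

n1 = x3 AND x1
n2 = x1 XOR x2
n4 = n2 OR n1 = (x1 XOR x2) OR (x3 AND x1)

(x1 XOR x2) OR (x3 AND x1)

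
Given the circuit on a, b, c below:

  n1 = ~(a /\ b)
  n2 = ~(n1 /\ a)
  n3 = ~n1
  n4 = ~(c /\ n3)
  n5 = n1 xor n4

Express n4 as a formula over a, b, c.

n1 = ~(a /\ b)
n3 = ~n1 = ~(~(a /\ b))
n4 = ~(c /\ n3) = ~(c /\ ~(~(a /\ b)))

~(c /\ ~(~(a /\ b)))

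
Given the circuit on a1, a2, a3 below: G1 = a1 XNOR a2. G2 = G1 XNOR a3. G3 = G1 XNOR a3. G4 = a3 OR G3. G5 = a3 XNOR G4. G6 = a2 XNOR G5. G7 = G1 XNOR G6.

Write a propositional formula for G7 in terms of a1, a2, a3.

G1 = a1 XNOR a2
G3 = G1 XNOR a3 = (a1 XNOR a2) XNOR a3
G4 = a3 OR G3 = a3 OR ((a1 XNOR a2) XNOR a3)
G5 = a3 XNOR G4 = a3 XNOR (a3 OR ((a1 XNOR a2) XNOR a3))
G6 = a2 XNOR G5 = a2 XNOR (a3 XNOR (a3 OR ((a1 XNOR a2) XNOR a3)))
G7 = G1 XNOR G6 = (a1 XNOR a2) XNOR (a2 XNOR (a3 XNOR (a3 OR ((a1 XNOR a2) XNOR a3))))

(a1 XNOR a2) XNOR (a2 XNOR (a3 XNOR (a3 OR ((a1 XNOR a2) XNOR a3))))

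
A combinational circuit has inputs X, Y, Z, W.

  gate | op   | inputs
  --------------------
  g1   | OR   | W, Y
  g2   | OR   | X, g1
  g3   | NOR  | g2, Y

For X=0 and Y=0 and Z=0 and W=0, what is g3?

g1 = 0 OR 0 = 0
g2 = 0 OR 0 = 0
g3 = 0 NOR 0 = 1

1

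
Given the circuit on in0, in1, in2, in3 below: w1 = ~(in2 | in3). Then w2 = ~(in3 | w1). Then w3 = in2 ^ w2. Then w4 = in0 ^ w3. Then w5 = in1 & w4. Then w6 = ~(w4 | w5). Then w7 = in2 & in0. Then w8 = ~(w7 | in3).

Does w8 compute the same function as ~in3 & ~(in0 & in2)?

w7 = in2 & in0
w8 = ~(w7 | in3) = ~((in2 & in0) | in3)
At in0=0, in1=0, in2=0, in3=1: circuit gives 0, formula gives 0.
At in0=0, in1=0, in2=0, in3=0: circuit gives 1, formula gives 1.
Agrees on all 16 inputs.

Yes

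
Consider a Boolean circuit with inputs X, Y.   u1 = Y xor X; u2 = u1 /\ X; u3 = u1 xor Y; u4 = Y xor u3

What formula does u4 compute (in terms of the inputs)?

u1 = Y xor X
u3 = u1 xor Y = (Y xor X) xor Y
u4 = Y xor u3 = Y xor ((Y xor X) xor Y)

Y xor ((Y xor X) xor Y)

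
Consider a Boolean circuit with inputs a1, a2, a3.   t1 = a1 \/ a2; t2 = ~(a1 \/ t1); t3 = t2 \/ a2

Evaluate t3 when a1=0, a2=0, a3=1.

t1 = 0 \/ 0 = 0
t2 = ~(0 \/ 0) = 1
t3 = 1 \/ 0 = 1

1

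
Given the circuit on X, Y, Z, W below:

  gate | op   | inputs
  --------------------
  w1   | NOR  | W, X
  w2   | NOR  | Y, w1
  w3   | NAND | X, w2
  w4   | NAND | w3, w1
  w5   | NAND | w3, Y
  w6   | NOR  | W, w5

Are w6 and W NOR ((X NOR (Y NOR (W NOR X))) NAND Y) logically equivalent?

No

w1 = W NOR X
w2 = Y NOR w1 = Y NOR (W NOR X)
w3 = X NAND w2 = X NAND (Y NOR (W NOR X))
w5 = w3 NAND Y = (X NAND (Y NOR (W NOR X))) NAND Y
w6 = W NOR w5 = W NOR ((X NAND (Y NOR (W NOR X))) NAND Y)
At X=1, Y=1, Z=0, W=0: circuit gives 1, formula gives 0.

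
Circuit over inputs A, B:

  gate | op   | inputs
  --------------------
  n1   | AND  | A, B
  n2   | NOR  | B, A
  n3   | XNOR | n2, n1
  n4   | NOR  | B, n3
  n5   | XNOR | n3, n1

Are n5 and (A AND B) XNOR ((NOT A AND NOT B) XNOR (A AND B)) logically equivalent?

n1 = A AND B
n2 = B NOR A
n3 = n2 XNOR n1 = (B NOR A) XNOR (A AND B)
n5 = n3 XNOR n1 = ((B NOR A) XNOR (A AND B)) XNOR (A AND B)
At A=0, B=1: circuit gives 0, formula gives 0.
At A=0, B=0: circuit gives 1, formula gives 1.
Agrees on all 4 inputs.

Yes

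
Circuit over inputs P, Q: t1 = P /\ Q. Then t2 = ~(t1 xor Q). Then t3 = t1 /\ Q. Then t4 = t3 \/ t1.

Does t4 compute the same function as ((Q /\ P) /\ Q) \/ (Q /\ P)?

t1 = P /\ Q
t3 = t1 /\ Q = (P /\ Q) /\ Q
t4 = t3 \/ t1 = ((P /\ Q) /\ Q) \/ (P /\ Q)
At P=0, Q=0: circuit gives 0, formula gives 0.
At P=1, Q=1: circuit gives 1, formula gives 1.
Agrees on all 4 inputs.

Yes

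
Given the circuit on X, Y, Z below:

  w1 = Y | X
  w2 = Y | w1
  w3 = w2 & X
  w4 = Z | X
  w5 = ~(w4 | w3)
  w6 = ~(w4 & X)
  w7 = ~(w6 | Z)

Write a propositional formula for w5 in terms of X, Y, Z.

~((Z | X) | ((Y | (Y | X)) & X))

w1 = Y | X
w2 = Y | w1 = Y | (Y | X)
w3 = w2 & X = (Y | (Y | X)) & X
w4 = Z | X
w5 = ~(w4 | w3) = ~((Z | X) | ((Y | (Y | X)) & X))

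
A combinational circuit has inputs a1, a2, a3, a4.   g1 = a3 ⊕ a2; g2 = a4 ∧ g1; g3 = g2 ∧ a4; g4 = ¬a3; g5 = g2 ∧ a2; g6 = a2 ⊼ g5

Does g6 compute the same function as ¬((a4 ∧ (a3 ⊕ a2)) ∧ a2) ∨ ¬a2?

Yes

g1 = a3 ⊕ a2
g2 = a4 ∧ g1 = a4 ∧ (a3 ⊕ a2)
g5 = g2 ∧ a2 = (a4 ∧ (a3 ⊕ a2)) ∧ a2
g6 = a2 ⊼ g5 = a2 ⊼ ((a4 ∧ (a3 ⊕ a2)) ∧ a2)
At a1=0, a2=1, a3=0, a4=1: circuit gives 0, formula gives 0.
At a1=0, a2=0, a3=0, a4=0: circuit gives 1, formula gives 1.
Agrees on all 16 inputs.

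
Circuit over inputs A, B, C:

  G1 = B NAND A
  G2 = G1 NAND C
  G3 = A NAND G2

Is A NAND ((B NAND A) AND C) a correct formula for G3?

No

G1 = B NAND A
G2 = G1 NAND C = (B NAND A) NAND C
G3 = A NAND G2 = A NAND ((B NAND A) NAND C)
At A=1, B=0, C=0: circuit gives 0, formula gives 1.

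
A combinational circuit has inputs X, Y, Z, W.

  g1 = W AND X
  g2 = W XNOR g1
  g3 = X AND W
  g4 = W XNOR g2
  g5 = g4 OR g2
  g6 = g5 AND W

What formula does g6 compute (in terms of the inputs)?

((W XNOR (W XNOR (W AND X))) OR (W XNOR (W AND X))) AND W

g1 = W AND X
g2 = W XNOR g1 = W XNOR (W AND X)
g4 = W XNOR g2 = W XNOR (W XNOR (W AND X))
g5 = g4 OR g2 = (W XNOR (W XNOR (W AND X))) OR (W XNOR (W AND X))
g6 = g5 AND W = ((W XNOR (W XNOR (W AND X))) OR (W XNOR (W AND X))) AND W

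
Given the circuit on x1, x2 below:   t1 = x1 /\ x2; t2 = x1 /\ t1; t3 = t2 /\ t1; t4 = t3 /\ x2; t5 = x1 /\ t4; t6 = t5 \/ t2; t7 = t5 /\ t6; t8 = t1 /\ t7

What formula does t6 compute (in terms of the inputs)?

t1 = x1 /\ x2
t2 = x1 /\ t1 = x1 /\ (x1 /\ x2)
t3 = t2 /\ t1 = (x1 /\ (x1 /\ x2)) /\ (x1 /\ x2)
t4 = t3 /\ x2 = ((x1 /\ (x1 /\ x2)) /\ (x1 /\ x2)) /\ x2
t5 = x1 /\ t4 = x1 /\ (((x1 /\ (x1 /\ x2)) /\ (x1 /\ x2)) /\ x2)
t6 = t5 \/ t2 = (x1 /\ (((x1 /\ (x1 /\ x2)) /\ (x1 /\ x2)) /\ x2)) \/ (x1 /\ (x1 /\ x2))

(x1 /\ (((x1 /\ (x1 /\ x2)) /\ (x1 /\ x2)) /\ x2)) \/ (x1 /\ (x1 /\ x2))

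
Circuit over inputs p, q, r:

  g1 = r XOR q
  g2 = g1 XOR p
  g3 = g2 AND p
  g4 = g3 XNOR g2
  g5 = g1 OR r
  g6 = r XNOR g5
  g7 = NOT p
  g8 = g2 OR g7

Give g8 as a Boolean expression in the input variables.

((r XOR q) XOR p) OR NOT p

g1 = r XOR q
g2 = g1 XOR p = (r XOR q) XOR p
g7 = NOT p
g8 = g2 OR g7 = ((r XOR q) XOR p) OR NOT p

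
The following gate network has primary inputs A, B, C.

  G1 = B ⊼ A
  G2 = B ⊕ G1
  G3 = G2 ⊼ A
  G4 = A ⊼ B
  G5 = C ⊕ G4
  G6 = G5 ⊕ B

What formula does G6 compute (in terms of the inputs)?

(C ⊕ (A ⊼ B)) ⊕ B

G4 = A ⊼ B
G5 = C ⊕ G4 = C ⊕ (A ⊼ B)
G6 = G5 ⊕ B = (C ⊕ (A ⊼ B)) ⊕ B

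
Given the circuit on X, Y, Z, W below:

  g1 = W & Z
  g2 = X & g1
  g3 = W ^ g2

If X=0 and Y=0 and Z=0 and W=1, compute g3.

g1 = 1 & 0 = 0
g2 = 0 & 0 = 0
g3 = 1 ^ 0 = 1

1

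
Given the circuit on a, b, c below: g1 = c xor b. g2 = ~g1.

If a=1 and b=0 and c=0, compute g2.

g1 = 0 xor 0 = 0
g2 = ~0 = 1

1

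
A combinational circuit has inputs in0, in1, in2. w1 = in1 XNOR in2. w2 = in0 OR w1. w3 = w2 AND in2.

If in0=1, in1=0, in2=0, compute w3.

w1 = 0 XNOR 0 = 1
w2 = 1 OR 1 = 1
w3 = 1 AND 0 = 0

0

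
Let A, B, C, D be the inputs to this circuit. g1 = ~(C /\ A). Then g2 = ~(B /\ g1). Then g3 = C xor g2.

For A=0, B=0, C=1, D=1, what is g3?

0

g1 = ~(1 /\ 0) = 1
g2 = ~(0 /\ 1) = 1
g3 = 1 xor 1 = 0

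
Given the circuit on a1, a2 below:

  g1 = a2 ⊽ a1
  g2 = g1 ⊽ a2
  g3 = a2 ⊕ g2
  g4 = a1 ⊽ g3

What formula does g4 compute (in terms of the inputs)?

a1 ⊽ (a2 ⊕ ((a2 ⊽ a1) ⊽ a2))

g1 = a2 ⊽ a1
g2 = g1 ⊽ a2 = (a2 ⊽ a1) ⊽ a2
g3 = a2 ⊕ g2 = a2 ⊕ ((a2 ⊽ a1) ⊽ a2)
g4 = a1 ⊽ g3 = a1 ⊽ (a2 ⊕ ((a2 ⊽ a1) ⊽ a2))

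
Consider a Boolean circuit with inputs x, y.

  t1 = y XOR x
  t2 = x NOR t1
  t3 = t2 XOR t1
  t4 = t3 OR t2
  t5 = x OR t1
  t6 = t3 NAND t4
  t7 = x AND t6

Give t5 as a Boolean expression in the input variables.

x OR (y XOR x)

t1 = y XOR x
t5 = x OR t1 = x OR (y XOR x)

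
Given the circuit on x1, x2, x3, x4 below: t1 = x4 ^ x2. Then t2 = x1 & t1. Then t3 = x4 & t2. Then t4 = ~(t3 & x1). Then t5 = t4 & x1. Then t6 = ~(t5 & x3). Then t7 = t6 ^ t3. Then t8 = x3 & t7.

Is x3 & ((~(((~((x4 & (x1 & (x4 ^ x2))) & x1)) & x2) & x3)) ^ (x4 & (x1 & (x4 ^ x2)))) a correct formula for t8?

t1 = x4 ^ x2
t2 = x1 & t1 = x1 & (x4 ^ x2)
t3 = x4 & t2 = x4 & (x1 & (x4 ^ x2))
t4 = ~(t3 & x1) = ~((x4 & (x1 & (x4 ^ x2))) & x1)
t5 = t4 & x1 = (~((x4 & (x1 & (x4 ^ x2))) & x1)) & x1
t6 = ~(t5 & x3) = ~(((~((x4 & (x1 & (x4 ^ x2))) & x1)) & x1) & x3)
t7 = t6 ^ t3 = (~(((~((x4 & (x1 & (x4 ^ x2))) & x1)) & x1) & x3)) ^ (x4 & (x1 & (x4 ^ x2)))
t8 = x3 & t7 = x3 & ((~(((~((x4 & (x1 & (x4 ^ x2))) & x1)) & x1) & x3)) ^ (x4 & (x1 & (x4 ^ x2))))
At x1=0, x2=1, x3=1, x4=0: circuit gives 1, formula gives 0.

No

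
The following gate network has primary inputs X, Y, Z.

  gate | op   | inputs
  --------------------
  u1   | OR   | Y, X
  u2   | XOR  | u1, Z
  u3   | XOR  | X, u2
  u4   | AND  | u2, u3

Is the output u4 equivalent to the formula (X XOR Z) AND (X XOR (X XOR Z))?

No

u1 = Y OR X
u2 = u1 XOR Z = (Y OR X) XOR Z
u3 = X XOR u2 = X XOR ((Y OR X) XOR Z)
u4 = u2 AND u3 = ((Y OR X) XOR Z) AND (X XOR ((Y OR X) XOR Z))
At X=0, Y=1, Z=0: circuit gives 1, formula gives 0.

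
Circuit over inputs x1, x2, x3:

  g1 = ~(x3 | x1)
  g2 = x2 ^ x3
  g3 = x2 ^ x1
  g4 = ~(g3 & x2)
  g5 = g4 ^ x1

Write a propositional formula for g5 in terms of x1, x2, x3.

(~((x2 ^ x1) & x2)) ^ x1

g3 = x2 ^ x1
g4 = ~(g3 & x2) = ~((x2 ^ x1) & x2)
g5 = g4 ^ x1 = (~((x2 ^ x1) & x2)) ^ x1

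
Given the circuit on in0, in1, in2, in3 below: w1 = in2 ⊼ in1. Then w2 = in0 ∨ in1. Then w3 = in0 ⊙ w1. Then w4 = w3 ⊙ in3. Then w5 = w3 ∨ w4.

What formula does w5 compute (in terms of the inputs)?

(in0 ⊙ (in2 ⊼ in1)) ∨ ((in0 ⊙ (in2 ⊼ in1)) ⊙ in3)

w1 = in2 ⊼ in1
w3 = in0 ⊙ w1 = in0 ⊙ (in2 ⊼ in1)
w4 = w3 ⊙ in3 = (in0 ⊙ (in2 ⊼ in1)) ⊙ in3
w5 = w3 ∨ w4 = (in0 ⊙ (in2 ⊼ in1)) ∨ ((in0 ⊙ (in2 ⊼ in1)) ⊙ in3)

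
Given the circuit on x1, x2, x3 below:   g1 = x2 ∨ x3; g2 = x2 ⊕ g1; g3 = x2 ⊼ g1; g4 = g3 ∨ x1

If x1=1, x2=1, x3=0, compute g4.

1

g1 = 1 ∨ 0 = 1
g3 = 1 ⊼ 1 = 0
g4 = 0 ∨ 1 = 1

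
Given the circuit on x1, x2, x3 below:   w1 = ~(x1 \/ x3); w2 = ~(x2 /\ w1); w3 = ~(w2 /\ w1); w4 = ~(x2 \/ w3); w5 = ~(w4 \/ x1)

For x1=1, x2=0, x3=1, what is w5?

w1 = ~(1 \/ 1) = 0
w2 = ~(0 /\ 0) = 1
w3 = ~(1 /\ 0) = 1
w4 = ~(0 \/ 1) = 0
w5 = ~(0 \/ 1) = 0

0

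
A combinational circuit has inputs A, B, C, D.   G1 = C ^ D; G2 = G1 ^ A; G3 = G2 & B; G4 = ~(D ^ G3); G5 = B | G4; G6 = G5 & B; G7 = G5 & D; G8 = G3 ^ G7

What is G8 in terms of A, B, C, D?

G1 = C ^ D
G2 = G1 ^ A = (C ^ D) ^ A
G3 = G2 & B = ((C ^ D) ^ A) & B
G4 = ~(D ^ G3) = ~(D ^ (((C ^ D) ^ A) & B))
G5 = B | G4 = B | (~(D ^ (((C ^ D) ^ A) & B)))
G7 = G5 & D = (B | (~(D ^ (((C ^ D) ^ A) & B)))) & D
G8 = G3 ^ G7 = (((C ^ D) ^ A) & B) ^ ((B | (~(D ^ (((C ^ D) ^ A) & B)))) & D)

(((C ^ D) ^ A) & B) ^ ((B | (~(D ^ (((C ^ D) ^ A) & B)))) & D)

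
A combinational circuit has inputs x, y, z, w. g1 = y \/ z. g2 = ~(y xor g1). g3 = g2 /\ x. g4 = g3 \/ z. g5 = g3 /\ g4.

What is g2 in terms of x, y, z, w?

g1 = y \/ z
g2 = ~(y xor g1) = ~(y xor (y \/ z))

~(y xor (y \/ z))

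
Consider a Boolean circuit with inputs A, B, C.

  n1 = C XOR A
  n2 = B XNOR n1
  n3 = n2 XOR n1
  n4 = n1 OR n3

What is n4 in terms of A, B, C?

(C XOR A) OR ((B XNOR (C XOR A)) XOR (C XOR A))

n1 = C XOR A
n2 = B XNOR n1 = B XNOR (C XOR A)
n3 = n2 XOR n1 = (B XNOR (C XOR A)) XOR (C XOR A)
n4 = n1 OR n3 = (C XOR A) OR ((B XNOR (C XOR A)) XOR (C XOR A))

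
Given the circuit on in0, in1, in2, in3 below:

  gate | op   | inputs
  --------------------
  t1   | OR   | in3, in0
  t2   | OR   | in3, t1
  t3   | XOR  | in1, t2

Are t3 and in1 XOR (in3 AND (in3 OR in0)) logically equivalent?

t1 = in3 OR in0
t2 = in3 OR t1 = in3 OR (in3 OR in0)
t3 = in1 XOR t2 = in1 XOR (in3 OR (in3 OR in0))
At in0=1, in1=0, in2=0, in3=0: circuit gives 1, formula gives 0.

No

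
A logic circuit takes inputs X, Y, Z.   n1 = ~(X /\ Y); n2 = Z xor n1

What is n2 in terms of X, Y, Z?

n1 = ~(X /\ Y)
n2 = Z xor n1 = Z xor (~(X /\ Y))

Z xor (~(X /\ Y))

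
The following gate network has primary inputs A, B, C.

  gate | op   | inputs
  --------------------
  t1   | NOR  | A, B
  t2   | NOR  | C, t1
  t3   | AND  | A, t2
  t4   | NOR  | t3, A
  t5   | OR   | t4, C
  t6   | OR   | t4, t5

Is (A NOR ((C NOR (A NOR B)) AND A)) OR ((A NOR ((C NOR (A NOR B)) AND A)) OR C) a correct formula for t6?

t1 = A NOR B
t2 = C NOR t1 = C NOR (A NOR B)
t3 = A AND t2 = A AND (C NOR (A NOR B))
t4 = t3 NOR A = (A AND (C NOR (A NOR B))) NOR A
t5 = t4 OR C = ((A AND (C NOR (A NOR B))) NOR A) OR C
t6 = t4 OR t5 = ((A AND (C NOR (A NOR B))) NOR A) OR (((A AND (C NOR (A NOR B))) NOR A) OR C)
At A=1, B=0, C=0: circuit gives 0, formula gives 0.
At A=0, B=0, C=0: circuit gives 1, formula gives 1.
Agrees on all 8 inputs.

Yes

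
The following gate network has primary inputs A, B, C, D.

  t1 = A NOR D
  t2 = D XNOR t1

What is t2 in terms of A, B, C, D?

t1 = A NOR D
t2 = D XNOR t1 = D XNOR (A NOR D)

D XNOR (A NOR D)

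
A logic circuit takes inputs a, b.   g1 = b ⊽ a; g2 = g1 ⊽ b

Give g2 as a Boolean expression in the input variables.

(b ⊽ a) ⊽ b

g1 = b ⊽ a
g2 = g1 ⊽ b = (b ⊽ a) ⊽ b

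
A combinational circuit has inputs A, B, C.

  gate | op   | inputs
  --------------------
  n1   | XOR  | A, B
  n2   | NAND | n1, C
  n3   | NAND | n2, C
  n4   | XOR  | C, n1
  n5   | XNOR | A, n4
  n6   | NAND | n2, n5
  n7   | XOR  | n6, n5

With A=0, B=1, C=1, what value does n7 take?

n1 = 0 XOR 1 = 1
n2 = 1 NAND 1 = 0
n4 = 1 XOR 1 = 0
n5 = 0 XNOR 0 = 1
n6 = 0 NAND 1 = 1
n7 = 1 XOR 1 = 0

0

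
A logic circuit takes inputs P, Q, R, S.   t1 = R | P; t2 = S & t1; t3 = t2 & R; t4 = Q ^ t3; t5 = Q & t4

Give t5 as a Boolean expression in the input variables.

t1 = R | P
t2 = S & t1 = S & (R | P)
t3 = t2 & R = (S & (R | P)) & R
t4 = Q ^ t3 = Q ^ ((S & (R | P)) & R)
t5 = Q & t4 = Q & (Q ^ ((S & (R | P)) & R))

Q & (Q ^ ((S & (R | P)) & R))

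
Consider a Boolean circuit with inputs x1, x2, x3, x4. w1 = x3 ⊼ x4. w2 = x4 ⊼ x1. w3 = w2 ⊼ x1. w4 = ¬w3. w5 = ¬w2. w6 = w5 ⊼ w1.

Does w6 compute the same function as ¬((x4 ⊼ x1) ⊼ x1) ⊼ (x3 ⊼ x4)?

No

w1 = x3 ⊼ x4
w2 = x4 ⊼ x1
w5 = ¬w2 = ¬(x4 ⊼ x1)
w6 = w5 ⊼ w1 = ¬(x4 ⊼ x1) ⊼ (x3 ⊼ x4)
At x1=1, x2=0, x3=0, x4=0: circuit gives 1, formula gives 0.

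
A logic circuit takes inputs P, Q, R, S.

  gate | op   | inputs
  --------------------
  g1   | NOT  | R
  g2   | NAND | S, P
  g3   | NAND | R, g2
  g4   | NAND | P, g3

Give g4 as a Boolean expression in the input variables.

g2 = S NAND P
g3 = R NAND g2 = R NAND (S NAND P)
g4 = P NAND g3 = P NAND (R NAND (S NAND P))

P NAND (R NAND (S NAND P))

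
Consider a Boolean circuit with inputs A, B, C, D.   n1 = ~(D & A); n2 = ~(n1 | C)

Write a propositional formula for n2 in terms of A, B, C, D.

~((~(D & A)) | C)

n1 = ~(D & A)
n2 = ~(n1 | C) = ~((~(D & A)) | C)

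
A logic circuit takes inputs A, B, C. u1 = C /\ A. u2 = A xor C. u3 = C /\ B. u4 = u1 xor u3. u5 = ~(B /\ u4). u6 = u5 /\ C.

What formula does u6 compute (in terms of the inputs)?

(~(B /\ ((C /\ A) xor (C /\ B)))) /\ C

u1 = C /\ A
u3 = C /\ B
u4 = u1 xor u3 = (C /\ A) xor (C /\ B)
u5 = ~(B /\ u4) = ~(B /\ ((C /\ A) xor (C /\ B)))
u6 = u5 /\ C = (~(B /\ ((C /\ A) xor (C /\ B)))) /\ C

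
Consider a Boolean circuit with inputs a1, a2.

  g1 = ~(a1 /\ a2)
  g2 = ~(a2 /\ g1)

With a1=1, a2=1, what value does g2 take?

1

g1 = ~(1 /\ 1) = 0
g2 = ~(1 /\ 0) = 1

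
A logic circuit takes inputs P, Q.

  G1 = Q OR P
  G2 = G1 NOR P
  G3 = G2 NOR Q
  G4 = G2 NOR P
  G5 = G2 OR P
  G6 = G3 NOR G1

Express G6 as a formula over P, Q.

G1 = Q OR P
G2 = G1 NOR P = (Q OR P) NOR P
G3 = G2 NOR Q = ((Q OR P) NOR P) NOR Q
G6 = G3 NOR G1 = (((Q OR P) NOR P) NOR Q) NOR (Q OR P)

(((Q OR P) NOR P) NOR Q) NOR (Q OR P)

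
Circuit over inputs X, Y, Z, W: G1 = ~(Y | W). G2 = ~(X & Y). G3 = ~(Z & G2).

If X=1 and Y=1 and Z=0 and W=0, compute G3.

G2 = ~(1 & 1) = 0
G3 = ~(0 & 0) = 1

1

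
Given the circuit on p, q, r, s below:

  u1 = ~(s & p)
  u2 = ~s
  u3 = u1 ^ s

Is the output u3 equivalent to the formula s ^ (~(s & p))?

Yes

u1 = ~(s & p)
u3 = u1 ^ s = (~(s & p)) ^ s
At p=0, q=0, r=0, s=1: circuit gives 0, formula gives 0.
At p=0, q=0, r=0, s=0: circuit gives 1, formula gives 1.
Agrees on all 16 inputs.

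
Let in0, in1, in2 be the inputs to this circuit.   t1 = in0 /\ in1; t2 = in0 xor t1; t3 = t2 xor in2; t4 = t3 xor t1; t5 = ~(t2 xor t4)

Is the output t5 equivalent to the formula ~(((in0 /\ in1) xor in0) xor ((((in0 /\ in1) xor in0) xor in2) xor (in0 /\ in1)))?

Yes

t1 = in0 /\ in1
t2 = in0 xor t1 = in0 xor (in0 /\ in1)
t3 = t2 xor in2 = (in0 xor (in0 /\ in1)) xor in2
t4 = t3 xor t1 = ((in0 xor (in0 /\ in1)) xor in2) xor (in0 /\ in1)
t5 = ~(t2 xor t4) = ~((in0 xor (in0 /\ in1)) xor (((in0 xor (in0 /\ in1)) xor in2) xor (in0 /\ in1)))
At in0=0, in1=0, in2=1: circuit gives 0, formula gives 0.
At in0=0, in1=0, in2=0: circuit gives 1, formula gives 1.
Agrees on all 8 inputs.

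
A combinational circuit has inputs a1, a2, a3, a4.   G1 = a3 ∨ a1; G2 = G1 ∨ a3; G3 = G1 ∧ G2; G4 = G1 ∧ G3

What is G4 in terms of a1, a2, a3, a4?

G1 = a3 ∨ a1
G2 = G1 ∨ a3 = (a3 ∨ a1) ∨ a3
G3 = G1 ∧ G2 = (a3 ∨ a1) ∧ ((a3 ∨ a1) ∨ a3)
G4 = G1 ∧ G3 = (a3 ∨ a1) ∧ ((a3 ∨ a1) ∧ ((a3 ∨ a1) ∨ a3))

(a3 ∨ a1) ∧ ((a3 ∨ a1) ∧ ((a3 ∨ a1) ∨ a3))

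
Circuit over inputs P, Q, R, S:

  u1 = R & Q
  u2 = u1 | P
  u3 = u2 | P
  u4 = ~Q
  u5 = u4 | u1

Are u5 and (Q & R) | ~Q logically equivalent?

u1 = R & Q
u4 = ~Q
u5 = u4 | u1 = ~Q | (R & Q)
At P=0, Q=1, R=0, S=0: circuit gives 0, formula gives 0.
At P=0, Q=0, R=0, S=0: circuit gives 1, formula gives 1.
Agrees on all 16 inputs.

Yes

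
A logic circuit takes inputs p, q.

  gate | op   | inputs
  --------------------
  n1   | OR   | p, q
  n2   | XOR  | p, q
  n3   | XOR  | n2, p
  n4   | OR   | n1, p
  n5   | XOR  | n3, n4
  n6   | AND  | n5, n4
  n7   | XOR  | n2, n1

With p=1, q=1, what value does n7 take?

1

n1 = 1 OR 1 = 1
n2 = 1 XOR 1 = 0
n7 = 0 XOR 1 = 1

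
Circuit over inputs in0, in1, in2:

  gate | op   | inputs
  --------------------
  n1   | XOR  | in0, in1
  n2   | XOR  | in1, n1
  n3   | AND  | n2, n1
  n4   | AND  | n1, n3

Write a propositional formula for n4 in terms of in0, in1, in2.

n1 = in0 XOR in1
n2 = in1 XOR n1 = in1 XOR (in0 XOR in1)
n3 = n2 AND n1 = (in1 XOR (in0 XOR in1)) AND (in0 XOR in1)
n4 = n1 AND n3 = (in0 XOR in1) AND ((in1 XOR (in0 XOR in1)) AND (in0 XOR in1))

(in0 XOR in1) AND ((in1 XOR (in0 XOR in1)) AND (in0 XOR in1))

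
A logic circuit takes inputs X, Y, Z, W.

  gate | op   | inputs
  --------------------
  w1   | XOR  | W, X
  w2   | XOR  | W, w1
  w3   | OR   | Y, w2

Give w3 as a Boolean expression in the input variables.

w1 = W XOR X
w2 = W XOR w1 = W XOR (W XOR X)
w3 = Y OR w2 = Y OR (W XOR (W XOR X))

Y OR (W XOR (W XOR X))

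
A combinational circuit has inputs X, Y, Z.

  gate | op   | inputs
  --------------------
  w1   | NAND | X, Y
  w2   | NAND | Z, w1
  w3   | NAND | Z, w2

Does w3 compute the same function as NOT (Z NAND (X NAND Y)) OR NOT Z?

Yes

w1 = X NAND Y
w2 = Z NAND w1 = Z NAND (X NAND Y)
w3 = Z NAND w2 = Z NAND (Z NAND (X NAND Y))
At X=1, Y=1, Z=1: circuit gives 0, formula gives 0.
At X=0, Y=0, Z=0: circuit gives 1, formula gives 1.
Agrees on all 8 inputs.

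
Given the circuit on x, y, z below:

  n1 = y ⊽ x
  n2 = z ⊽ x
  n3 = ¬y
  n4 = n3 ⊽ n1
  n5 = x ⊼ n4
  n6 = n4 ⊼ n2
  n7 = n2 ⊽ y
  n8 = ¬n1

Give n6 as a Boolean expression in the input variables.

(¬y ⊽ (y ⊽ x)) ⊼ (z ⊽ x)

n1 = y ⊽ x
n2 = z ⊽ x
n3 = ¬y
n4 = n3 ⊽ n1 = ¬y ⊽ (y ⊽ x)
n6 = n4 ⊼ n2 = (¬y ⊽ (y ⊽ x)) ⊼ (z ⊽ x)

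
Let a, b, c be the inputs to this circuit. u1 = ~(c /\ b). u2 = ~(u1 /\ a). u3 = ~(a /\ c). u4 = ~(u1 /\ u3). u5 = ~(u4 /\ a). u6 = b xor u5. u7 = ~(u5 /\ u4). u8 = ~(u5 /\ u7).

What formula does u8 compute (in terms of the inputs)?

~((~((~((~(c /\ b)) /\ (~(a /\ c)))) /\ a)) /\ (~((~((~((~(c /\ b)) /\ (~(a /\ c)))) /\ a)) /\ (~((~(c /\ b)) /\ (~(a /\ c)))))))

u1 = ~(c /\ b)
u3 = ~(a /\ c)
u4 = ~(u1 /\ u3) = ~((~(c /\ b)) /\ (~(a /\ c)))
u5 = ~(u4 /\ a) = ~((~((~(c /\ b)) /\ (~(a /\ c)))) /\ a)
u7 = ~(u5 /\ u4) = ~((~((~((~(c /\ b)) /\ (~(a /\ c)))) /\ a)) /\ (~((~(c /\ b)) /\ (~(a /\ c)))))
u8 = ~(u5 /\ u7) = ~((~((~((~(c /\ b)) /\ (~(a /\ c)))) /\ a)) /\ (~((~((~((~(c /\ b)) /\ (~(a /\ c)))) /\ a)) /\ (~((~(c /\ b)) /\ (~(a /\ c)))))))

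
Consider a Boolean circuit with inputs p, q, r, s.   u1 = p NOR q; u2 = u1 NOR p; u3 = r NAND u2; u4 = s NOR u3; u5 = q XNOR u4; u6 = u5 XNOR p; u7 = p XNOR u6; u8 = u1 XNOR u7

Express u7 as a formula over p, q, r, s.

p XNOR ((q XNOR (s NOR (r NAND ((p NOR q) NOR p)))) XNOR p)

u1 = p NOR q
u2 = u1 NOR p = (p NOR q) NOR p
u3 = r NAND u2 = r NAND ((p NOR q) NOR p)
u4 = s NOR u3 = s NOR (r NAND ((p NOR q) NOR p))
u5 = q XNOR u4 = q XNOR (s NOR (r NAND ((p NOR q) NOR p)))
u6 = u5 XNOR p = (q XNOR (s NOR (r NAND ((p NOR q) NOR p)))) XNOR p
u7 = p XNOR u6 = p XNOR ((q XNOR (s NOR (r NAND ((p NOR q) NOR p)))) XNOR p)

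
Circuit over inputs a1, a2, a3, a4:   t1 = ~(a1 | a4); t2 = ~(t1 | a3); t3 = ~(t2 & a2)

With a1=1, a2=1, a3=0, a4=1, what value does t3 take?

0

t1 = ~(1 | 1) = 0
t2 = ~(0 | 0) = 1
t3 = ~(1 & 1) = 0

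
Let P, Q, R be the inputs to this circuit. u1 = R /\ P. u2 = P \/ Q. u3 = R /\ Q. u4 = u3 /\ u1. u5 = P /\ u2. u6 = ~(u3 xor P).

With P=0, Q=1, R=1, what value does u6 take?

0

u3 = 1 /\ 1 = 1
u6 = ~(1 xor 0) = 0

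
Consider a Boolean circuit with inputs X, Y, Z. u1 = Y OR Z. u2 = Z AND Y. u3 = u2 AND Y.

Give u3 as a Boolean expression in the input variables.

u2 = Z AND Y
u3 = u2 AND Y = (Z AND Y) AND Y

(Z AND Y) AND Y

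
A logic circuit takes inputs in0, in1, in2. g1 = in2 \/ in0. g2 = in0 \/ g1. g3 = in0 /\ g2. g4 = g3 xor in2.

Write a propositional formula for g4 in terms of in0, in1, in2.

g1 = in2 \/ in0
g2 = in0 \/ g1 = in0 \/ (in2 \/ in0)
g3 = in0 /\ g2 = in0 /\ (in0 \/ (in2 \/ in0))
g4 = g3 xor in2 = (in0 /\ (in0 \/ (in2 \/ in0))) xor in2

(in0 /\ (in0 \/ (in2 \/ in0))) xor in2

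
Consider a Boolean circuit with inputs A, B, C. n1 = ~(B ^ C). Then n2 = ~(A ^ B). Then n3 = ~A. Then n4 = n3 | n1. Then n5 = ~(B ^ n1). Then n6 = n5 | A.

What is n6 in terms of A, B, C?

n1 = ~(B ^ C)
n5 = ~(B ^ n1) = ~(B ^ (~(B ^ C)))
n6 = n5 | A = (~(B ^ (~(B ^ C)))) | A

(~(B ^ (~(B ^ C)))) | A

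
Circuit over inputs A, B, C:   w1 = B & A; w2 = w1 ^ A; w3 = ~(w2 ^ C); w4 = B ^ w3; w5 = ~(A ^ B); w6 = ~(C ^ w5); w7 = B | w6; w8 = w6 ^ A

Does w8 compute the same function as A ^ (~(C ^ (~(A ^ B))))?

w5 = ~(A ^ B)
w6 = ~(C ^ w5) = ~(C ^ (~(A ^ B)))
w8 = w6 ^ A = (~(C ^ (~(A ^ B)))) ^ A
At A=0, B=0, C=0: circuit gives 0, formula gives 0.
At A=0, B=0, C=1: circuit gives 1, formula gives 1.
Agrees on all 8 inputs.

Yes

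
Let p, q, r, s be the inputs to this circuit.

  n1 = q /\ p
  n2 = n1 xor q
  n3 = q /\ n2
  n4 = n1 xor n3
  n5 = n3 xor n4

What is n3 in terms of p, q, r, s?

q /\ ((q /\ p) xor q)

n1 = q /\ p
n2 = n1 xor q = (q /\ p) xor q
n3 = q /\ n2 = q /\ ((q /\ p) xor q)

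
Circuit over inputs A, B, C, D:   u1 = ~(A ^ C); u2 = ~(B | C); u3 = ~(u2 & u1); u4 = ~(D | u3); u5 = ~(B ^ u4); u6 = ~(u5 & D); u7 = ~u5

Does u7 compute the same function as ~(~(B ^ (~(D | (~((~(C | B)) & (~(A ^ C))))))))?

u1 = ~(A ^ C)
u2 = ~(B | C)
u3 = ~(u2 & u1) = ~((~(B | C)) & (~(A ^ C)))
u4 = ~(D | u3) = ~(D | (~((~(B | C)) & (~(A ^ C)))))
u5 = ~(B ^ u4) = ~(B ^ (~(D | (~((~(B | C)) & (~(A ^ C)))))))
u7 = ~u5 = ~(~(B ^ (~(D | (~((~(B | C)) & (~(A ^ C))))))))
At A=0, B=0, C=0, D=1: circuit gives 0, formula gives 0.
At A=0, B=0, C=0, D=0: circuit gives 1, formula gives 1.
Agrees on all 16 inputs.

Yes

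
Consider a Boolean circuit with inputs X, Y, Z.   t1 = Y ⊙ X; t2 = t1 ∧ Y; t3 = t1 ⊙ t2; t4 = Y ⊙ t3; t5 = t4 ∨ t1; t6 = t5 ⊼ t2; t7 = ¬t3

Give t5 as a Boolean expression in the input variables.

t1 = Y ⊙ X
t2 = t1 ∧ Y = (Y ⊙ X) ∧ Y
t3 = t1 ⊙ t2 = (Y ⊙ X) ⊙ ((Y ⊙ X) ∧ Y)
t4 = Y ⊙ t3 = Y ⊙ ((Y ⊙ X) ⊙ ((Y ⊙ X) ∧ Y))
t5 = t4 ∨ t1 = (Y ⊙ ((Y ⊙ X) ⊙ ((Y ⊙ X) ∧ Y))) ∨ (Y ⊙ X)

(Y ⊙ ((Y ⊙ X) ⊙ ((Y ⊙ X) ∧ Y))) ∨ (Y ⊙ X)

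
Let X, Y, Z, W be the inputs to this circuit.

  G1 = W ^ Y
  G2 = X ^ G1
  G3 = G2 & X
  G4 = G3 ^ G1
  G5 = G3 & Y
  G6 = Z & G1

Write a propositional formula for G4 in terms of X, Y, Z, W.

G1 = W ^ Y
G2 = X ^ G1 = X ^ (W ^ Y)
G3 = G2 & X = (X ^ (W ^ Y)) & X
G4 = G3 ^ G1 = ((X ^ (W ^ Y)) & X) ^ (W ^ Y)

((X ^ (W ^ Y)) & X) ^ (W ^ Y)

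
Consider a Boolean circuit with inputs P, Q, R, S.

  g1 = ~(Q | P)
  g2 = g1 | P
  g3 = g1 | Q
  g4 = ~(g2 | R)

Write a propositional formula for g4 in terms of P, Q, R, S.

g1 = ~(Q | P)
g2 = g1 | P = (~(Q | P)) | P
g4 = ~(g2 | R) = ~(((~(Q | P)) | P) | R)

~(((~(Q | P)) | P) | R)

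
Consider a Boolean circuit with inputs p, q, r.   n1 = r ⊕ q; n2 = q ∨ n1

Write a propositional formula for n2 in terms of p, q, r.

q ∨ (r ⊕ q)

n1 = r ⊕ q
n2 = q ∨ n1 = q ∨ (r ⊕ q)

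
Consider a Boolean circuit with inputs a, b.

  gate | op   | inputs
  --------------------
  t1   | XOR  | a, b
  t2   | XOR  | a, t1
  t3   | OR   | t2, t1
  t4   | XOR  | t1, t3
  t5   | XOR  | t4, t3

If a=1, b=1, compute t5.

0

t1 = 1 XOR 1 = 0
t2 = 1 XOR 0 = 1
t3 = 1 OR 0 = 1
t4 = 0 XOR 1 = 1
t5 = 1 XOR 1 = 0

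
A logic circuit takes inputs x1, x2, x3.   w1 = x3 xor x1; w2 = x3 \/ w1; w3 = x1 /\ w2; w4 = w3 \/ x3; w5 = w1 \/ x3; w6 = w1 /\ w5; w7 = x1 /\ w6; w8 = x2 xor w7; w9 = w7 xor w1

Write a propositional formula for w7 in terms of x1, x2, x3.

w1 = x3 xor x1
w5 = w1 \/ x3 = (x3 xor x1) \/ x3
w6 = w1 /\ w5 = (x3 xor x1) /\ ((x3 xor x1) \/ x3)
w7 = x1 /\ w6 = x1 /\ ((x3 xor x1) /\ ((x3 xor x1) \/ x3))

x1 /\ ((x3 xor x1) /\ ((x3 xor x1) \/ x3))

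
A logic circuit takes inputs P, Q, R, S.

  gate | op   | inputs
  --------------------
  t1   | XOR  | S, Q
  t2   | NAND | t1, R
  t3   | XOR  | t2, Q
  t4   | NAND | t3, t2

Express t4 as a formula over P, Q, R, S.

t1 = S XOR Q
t2 = t1 NAND R = (S XOR Q) NAND R
t3 = t2 XOR Q = ((S XOR Q) NAND R) XOR Q
t4 = t3 NAND t2 = (((S XOR Q) NAND R) XOR Q) NAND ((S XOR Q) NAND R)

(((S XOR Q) NAND R) XOR Q) NAND ((S XOR Q) NAND R)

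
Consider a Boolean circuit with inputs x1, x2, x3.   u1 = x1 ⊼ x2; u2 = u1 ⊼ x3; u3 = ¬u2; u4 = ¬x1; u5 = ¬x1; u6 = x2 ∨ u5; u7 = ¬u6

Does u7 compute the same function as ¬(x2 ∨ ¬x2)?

u5 = ¬x1
u6 = x2 ∨ u5 = x2 ∨ ¬x1
u7 = ¬u6 = ¬(x2 ∨ ¬x1)
At x1=1, x2=0, x3=0: circuit gives 1, formula gives 0.

No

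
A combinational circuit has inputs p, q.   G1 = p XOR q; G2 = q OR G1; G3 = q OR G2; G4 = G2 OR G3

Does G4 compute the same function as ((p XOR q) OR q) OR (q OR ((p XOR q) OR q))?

Yes

G1 = p XOR q
G2 = q OR G1 = q OR (p XOR q)
G3 = q OR G2 = q OR (q OR (p XOR q))
G4 = G2 OR G3 = (q OR (p XOR q)) OR (q OR (q OR (p XOR q)))
At p=0, q=0: circuit gives 0, formula gives 0.
At p=0, q=1: circuit gives 1, formula gives 1.
Agrees on all 4 inputs.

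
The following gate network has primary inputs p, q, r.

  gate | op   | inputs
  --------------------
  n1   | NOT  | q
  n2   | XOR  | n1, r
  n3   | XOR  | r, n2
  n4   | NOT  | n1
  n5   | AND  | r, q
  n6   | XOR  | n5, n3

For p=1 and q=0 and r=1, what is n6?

1

n1 = NOT 0 = 1
n2 = 1 XOR 1 = 0
n3 = 1 XOR 0 = 1
n5 = 1 AND 0 = 0
n6 = 0 XOR 1 = 1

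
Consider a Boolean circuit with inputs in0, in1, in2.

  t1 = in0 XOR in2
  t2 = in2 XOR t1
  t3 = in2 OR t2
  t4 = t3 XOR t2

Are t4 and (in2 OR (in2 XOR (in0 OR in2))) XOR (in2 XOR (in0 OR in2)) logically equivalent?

No

t1 = in0 XOR in2
t2 = in2 XOR t1 = in2 XOR (in0 XOR in2)
t3 = in2 OR t2 = in2 OR (in2 XOR (in0 XOR in2))
t4 = t3 XOR t2 = (in2 OR (in2 XOR (in0 XOR in2))) XOR (in2 XOR (in0 XOR in2))
At in0=1, in1=0, in2=1: circuit gives 0, formula gives 1.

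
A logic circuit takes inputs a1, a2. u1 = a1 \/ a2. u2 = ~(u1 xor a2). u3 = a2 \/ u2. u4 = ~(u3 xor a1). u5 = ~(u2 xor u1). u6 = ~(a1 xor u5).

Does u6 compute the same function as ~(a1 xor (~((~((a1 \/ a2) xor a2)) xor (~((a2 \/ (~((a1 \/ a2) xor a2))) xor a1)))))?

No

u1 = a1 \/ a2
u2 = ~(u1 xor a2) = ~((a1 \/ a2) xor a2)
u5 = ~(u2 xor u1) = ~((~((a1 \/ a2) xor a2)) xor (a1 \/ a2))
u6 = ~(a1 xor u5) = ~(a1 xor (~((~((a1 \/ a2) xor a2)) xor (a1 \/ a2))))
At a1=0, a2=1: circuit gives 0, formula gives 1.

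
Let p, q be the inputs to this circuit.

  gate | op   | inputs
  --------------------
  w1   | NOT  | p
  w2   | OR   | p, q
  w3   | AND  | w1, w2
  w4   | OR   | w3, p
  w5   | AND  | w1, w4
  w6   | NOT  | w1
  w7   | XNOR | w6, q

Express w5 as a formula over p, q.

NOT p AND ((NOT p AND (p OR q)) OR p)

w1 = NOT p
w2 = p OR q
w3 = w1 AND w2 = NOT p AND (p OR q)
w4 = w3 OR p = (NOT p AND (p OR q)) OR p
w5 = w1 AND w4 = NOT p AND ((NOT p AND (p OR q)) OR p)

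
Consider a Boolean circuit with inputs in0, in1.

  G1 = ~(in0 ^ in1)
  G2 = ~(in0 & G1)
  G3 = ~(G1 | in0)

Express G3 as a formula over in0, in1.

~((~(in0 ^ in1)) | in0)

G1 = ~(in0 ^ in1)
G3 = ~(G1 | in0) = ~((~(in0 ^ in1)) | in0)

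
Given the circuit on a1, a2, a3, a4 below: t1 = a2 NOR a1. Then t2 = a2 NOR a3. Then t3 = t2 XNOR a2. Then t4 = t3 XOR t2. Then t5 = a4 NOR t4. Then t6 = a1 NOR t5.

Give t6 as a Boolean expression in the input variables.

t2 = a2 NOR a3
t3 = t2 XNOR a2 = (a2 NOR a3) XNOR a2
t4 = t3 XOR t2 = ((a2 NOR a3) XNOR a2) XOR (a2 NOR a3)
t5 = a4 NOR t4 = a4 NOR (((a2 NOR a3) XNOR a2) XOR (a2 NOR a3))
t6 = a1 NOR t5 = a1 NOR (a4 NOR (((a2 NOR a3) XNOR a2) XOR (a2 NOR a3)))

a1 NOR (a4 NOR (((a2 NOR a3) XNOR a2) XOR (a2 NOR a3)))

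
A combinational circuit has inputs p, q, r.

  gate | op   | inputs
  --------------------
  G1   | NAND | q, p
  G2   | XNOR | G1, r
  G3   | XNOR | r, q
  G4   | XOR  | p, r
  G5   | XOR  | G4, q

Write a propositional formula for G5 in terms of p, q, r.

(p XOR r) XOR q

G4 = p XOR r
G5 = G4 XOR q = (p XOR r) XOR q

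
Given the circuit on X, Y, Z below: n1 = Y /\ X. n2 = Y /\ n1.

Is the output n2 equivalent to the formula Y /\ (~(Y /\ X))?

No

n1 = Y /\ X
n2 = Y /\ n1 = Y /\ (Y /\ X)
At X=0, Y=1, Z=0: circuit gives 0, formula gives 1.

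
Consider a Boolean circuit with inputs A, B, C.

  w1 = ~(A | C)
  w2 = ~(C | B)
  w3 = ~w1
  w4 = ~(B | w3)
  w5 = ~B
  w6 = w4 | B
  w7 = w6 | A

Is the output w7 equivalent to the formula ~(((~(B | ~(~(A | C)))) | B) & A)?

No

w1 = ~(A | C)
w3 = ~w1 = ~(~(A | C))
w4 = ~(B | w3) = ~(B | ~(~(A | C)))
w6 = w4 | B = (~(B | ~(~(A | C)))) | B
w7 = w6 | A = ((~(B | ~(~(A | C)))) | B) | A
At A=0, B=0, C=1: circuit gives 0, formula gives 1.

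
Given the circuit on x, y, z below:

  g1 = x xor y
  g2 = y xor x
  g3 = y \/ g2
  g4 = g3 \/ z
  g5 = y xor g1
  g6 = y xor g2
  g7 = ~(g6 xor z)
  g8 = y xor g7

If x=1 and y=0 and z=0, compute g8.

g2 = 0 xor 1 = 1
g6 = 0 xor 1 = 1
g7 = ~(1 xor 0) = 0
g8 = 0 xor 0 = 0

0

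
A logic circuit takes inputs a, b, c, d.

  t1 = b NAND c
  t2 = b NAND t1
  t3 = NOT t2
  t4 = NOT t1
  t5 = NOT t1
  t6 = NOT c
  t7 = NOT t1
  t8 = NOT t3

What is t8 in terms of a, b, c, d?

NOT NOT (b NAND (b NAND c))

t1 = b NAND c
t2 = b NAND t1 = b NAND (b NAND c)
t3 = NOT t2 = NOT (b NAND (b NAND c))
t8 = NOT t3 = NOT NOT (b NAND (b NAND c))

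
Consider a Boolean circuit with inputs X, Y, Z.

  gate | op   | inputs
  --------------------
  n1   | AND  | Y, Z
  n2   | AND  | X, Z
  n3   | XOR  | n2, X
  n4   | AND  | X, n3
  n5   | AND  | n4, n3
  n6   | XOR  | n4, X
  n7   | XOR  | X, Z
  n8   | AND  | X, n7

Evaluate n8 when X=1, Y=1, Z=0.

1

n7 = 1 XOR 0 = 1
n8 = 1 AND 1 = 1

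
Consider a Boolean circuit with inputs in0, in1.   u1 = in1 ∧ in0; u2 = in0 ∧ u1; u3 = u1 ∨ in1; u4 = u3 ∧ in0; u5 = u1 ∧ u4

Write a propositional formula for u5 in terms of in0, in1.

(in1 ∧ in0) ∧ (((in1 ∧ in0) ∨ in1) ∧ in0)

u1 = in1 ∧ in0
u3 = u1 ∨ in1 = (in1 ∧ in0) ∨ in1
u4 = u3 ∧ in0 = ((in1 ∧ in0) ∨ in1) ∧ in0
u5 = u1 ∧ u4 = (in1 ∧ in0) ∧ (((in1 ∧ in0) ∨ in1) ∧ in0)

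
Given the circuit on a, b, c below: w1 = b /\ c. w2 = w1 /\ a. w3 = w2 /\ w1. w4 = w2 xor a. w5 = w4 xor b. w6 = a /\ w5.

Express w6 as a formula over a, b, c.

a /\ ((((b /\ c) /\ a) xor a) xor b)

w1 = b /\ c
w2 = w1 /\ a = (b /\ c) /\ a
w4 = w2 xor a = ((b /\ c) /\ a) xor a
w5 = w4 xor b = (((b /\ c) /\ a) xor a) xor b
w6 = a /\ w5 = a /\ ((((b /\ c) /\ a) xor a) xor b)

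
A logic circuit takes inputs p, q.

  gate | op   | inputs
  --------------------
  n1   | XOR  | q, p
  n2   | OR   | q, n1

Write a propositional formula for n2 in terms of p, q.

q OR (q XOR p)

n1 = q XOR p
n2 = q OR n1 = q OR (q XOR p)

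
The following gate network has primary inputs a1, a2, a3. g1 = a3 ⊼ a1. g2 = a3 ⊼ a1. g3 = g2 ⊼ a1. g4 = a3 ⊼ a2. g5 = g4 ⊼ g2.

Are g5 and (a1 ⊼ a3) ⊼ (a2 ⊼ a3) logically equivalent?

g2 = a3 ⊼ a1
g4 = a3 ⊼ a2
g5 = g4 ⊼ g2 = (a3 ⊼ a2) ⊼ (a3 ⊼ a1)
At a1=0, a2=0, a3=0: circuit gives 0, formula gives 0.
At a1=0, a2=1, a3=1: circuit gives 1, formula gives 1.
Agrees on all 8 inputs.

Yes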